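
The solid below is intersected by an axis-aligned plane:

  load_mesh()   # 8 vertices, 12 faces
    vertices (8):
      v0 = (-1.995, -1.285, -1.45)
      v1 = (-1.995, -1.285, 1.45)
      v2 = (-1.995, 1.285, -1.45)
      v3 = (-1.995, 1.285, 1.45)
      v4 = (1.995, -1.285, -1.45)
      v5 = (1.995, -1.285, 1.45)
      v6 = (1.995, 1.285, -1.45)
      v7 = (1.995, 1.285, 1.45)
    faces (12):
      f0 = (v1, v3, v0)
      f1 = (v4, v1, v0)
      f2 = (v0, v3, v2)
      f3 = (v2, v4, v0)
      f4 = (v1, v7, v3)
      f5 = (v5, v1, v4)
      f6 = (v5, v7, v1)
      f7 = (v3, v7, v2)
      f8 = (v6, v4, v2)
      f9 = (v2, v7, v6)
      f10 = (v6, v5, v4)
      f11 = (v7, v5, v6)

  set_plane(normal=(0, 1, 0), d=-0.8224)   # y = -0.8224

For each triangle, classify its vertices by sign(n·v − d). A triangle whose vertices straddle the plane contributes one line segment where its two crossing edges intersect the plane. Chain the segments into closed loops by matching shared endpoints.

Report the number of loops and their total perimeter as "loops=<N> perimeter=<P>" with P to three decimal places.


Straddling triangles (8 of 12):
  (v1,v3,v0) [-+-] → (-1.995, -0.8224, 1.45)–(-1.995, -0.8224, -0.928)  len=2.3780
  (v0,v3,v2) [-++] → (-1.995, -0.8224, -0.928)–(-1.995, -0.8224, -1.45)  len=0.5220
  (v2,v4,v0) [+--] → (1.2768, -0.8224, -1.45)–(-1.995, -0.8224, -1.45)  len=3.2718
  (v1,v7,v3) [-++] → (-1.2768, -0.8224, 1.45)–(-1.995, -0.8224, 1.45)  len=0.7182
  (v5,v7,v1) [-+-] → (1.995, -0.8224, 1.45)–(-1.2768, -0.8224, 1.45)  len=3.2718
  (v6,v4,v2) [+-+] → (1.995, -0.8224, -1.45)–(1.2768, -0.8224, -1.45)  len=0.7182
  (v6,v5,v4) [+--] → (1.995, -0.8224, 0.928)–(1.995, -0.8224, -1.45)  len=2.3780
  (v7,v5,v6) [+-+] → (1.995, -0.8224, 1.45)–(1.995, -0.8224, 0.928)  len=0.5220

Chained into 1 loop(s):
  loop 1: 8 segments, perimeter = 13.7800
Total perimeter = 13.780

loops=1 perimeter=13.780


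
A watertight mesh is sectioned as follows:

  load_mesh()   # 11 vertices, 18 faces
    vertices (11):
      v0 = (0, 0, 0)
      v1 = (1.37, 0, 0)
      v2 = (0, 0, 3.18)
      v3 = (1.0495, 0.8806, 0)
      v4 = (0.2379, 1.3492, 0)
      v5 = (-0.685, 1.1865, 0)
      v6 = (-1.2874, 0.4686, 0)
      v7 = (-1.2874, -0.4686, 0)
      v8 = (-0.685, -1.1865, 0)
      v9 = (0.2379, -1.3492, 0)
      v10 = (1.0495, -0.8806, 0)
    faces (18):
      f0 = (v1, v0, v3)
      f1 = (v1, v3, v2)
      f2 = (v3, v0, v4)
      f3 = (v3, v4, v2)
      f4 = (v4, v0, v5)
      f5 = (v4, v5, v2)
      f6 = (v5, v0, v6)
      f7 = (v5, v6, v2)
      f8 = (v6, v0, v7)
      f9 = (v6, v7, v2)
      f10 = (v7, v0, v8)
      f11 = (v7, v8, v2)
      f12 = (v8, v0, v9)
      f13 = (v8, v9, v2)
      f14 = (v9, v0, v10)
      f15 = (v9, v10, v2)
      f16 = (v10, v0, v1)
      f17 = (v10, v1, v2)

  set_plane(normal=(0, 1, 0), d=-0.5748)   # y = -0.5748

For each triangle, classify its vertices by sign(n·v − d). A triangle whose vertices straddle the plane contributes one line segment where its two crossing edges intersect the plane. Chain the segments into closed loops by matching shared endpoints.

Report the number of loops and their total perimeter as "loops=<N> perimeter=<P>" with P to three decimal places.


loops=1 perimeter=6.815

Straddling triangles (8 of 18):
  (v7,v0,v8) [++-] → (-0.331848, -0.5748, 0)–(-1.19829, -0.5748, 0)  len=0.8664
  (v7,v8,v2) [+-+] → (-1.19829, -0.5748, 0)–(-0.331848, -0.5748, 1.63945)  len=1.8543
  (v8,v0,v9) [-+-] → (-0.331848, -0.5748, 0)–(0.101353, -0.5748, 0)  len=0.4332
  (v8,v9,v2) [--+] → (0.101353, -0.5748, 1.82522)–(-0.331848, -0.5748, 1.63945)  len=0.4714
  (v9,v0,v10) [-+-] → (0.101353, -0.5748, 0)–(0.685047, -0.5748, 0)  len=0.5837
  (v9,v10,v2) [--+] → (0.685047, -0.5748, 1.1043)–(0.101353, -0.5748, 1.82522)  len=0.9276
  (v10,v0,v1) [-++] → (0.685047, -0.5748, 0)–(1.1608, -0.5748, 0)  len=0.4758
  (v10,v1,v2) [-++] → (1.1608, -0.5748, 0)–(0.685047, -0.5748, 1.1043)  len=1.2024

Chained into 1 loop(s):
  loop 1: 8 segments, perimeter = 6.8148
Total perimeter = 6.815


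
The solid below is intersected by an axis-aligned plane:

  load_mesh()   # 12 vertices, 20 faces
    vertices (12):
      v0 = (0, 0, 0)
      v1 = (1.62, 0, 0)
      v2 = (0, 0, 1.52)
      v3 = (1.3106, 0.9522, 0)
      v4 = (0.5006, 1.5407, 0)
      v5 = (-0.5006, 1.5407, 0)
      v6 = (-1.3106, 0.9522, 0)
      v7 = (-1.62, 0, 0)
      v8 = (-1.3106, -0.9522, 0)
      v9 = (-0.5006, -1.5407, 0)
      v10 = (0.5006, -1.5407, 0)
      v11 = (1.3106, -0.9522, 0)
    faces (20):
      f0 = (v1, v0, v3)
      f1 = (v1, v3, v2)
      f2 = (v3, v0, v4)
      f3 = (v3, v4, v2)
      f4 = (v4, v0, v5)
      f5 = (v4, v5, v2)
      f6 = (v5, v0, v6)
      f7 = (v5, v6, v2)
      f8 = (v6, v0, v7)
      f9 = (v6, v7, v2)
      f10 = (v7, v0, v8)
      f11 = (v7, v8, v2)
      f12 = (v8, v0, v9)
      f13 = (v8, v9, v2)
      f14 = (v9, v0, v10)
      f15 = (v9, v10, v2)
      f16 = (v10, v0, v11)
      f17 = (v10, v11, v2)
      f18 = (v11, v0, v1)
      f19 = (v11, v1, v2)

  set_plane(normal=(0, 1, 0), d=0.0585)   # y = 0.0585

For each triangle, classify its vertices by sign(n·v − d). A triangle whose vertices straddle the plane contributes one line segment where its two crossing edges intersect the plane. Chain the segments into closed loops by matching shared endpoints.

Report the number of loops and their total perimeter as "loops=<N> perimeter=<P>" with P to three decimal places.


Straddling triangles (10 of 20):
  (v1,v0,v3) [--+] → (0.0805189, 0.0585, 0)–(1.60099, 0.0585, 0)  len=1.5205
  (v1,v3,v2) [-+-] → (1.60099, 0.0585, 0)–(0.0805189, 0.0585, 1.42662)  len=2.0850
  (v3,v0,v4) [+-+] → (0.0805189, 0.0585, 0)–(0.0190077, 0.0585, 0)  len=0.0615
  (v3,v4,v2) [++-] → (0.0190077, 0.0585, 1.46229)–(0.0805189, 0.0585, 1.42662)  len=0.0711
  (v4,v0,v5) [+-+] → (0.0190077, 0.0585, 0)–(-0.0190077, 0.0585, 0)  len=0.0380
  (v4,v5,v2) [++-] → (-0.0190077, 0.0585, 1.46229)–(0.0190077, 0.0585, 1.46229)  len=0.0380
  (v5,v0,v6) [+-+] → (-0.0190077, 0.0585, 0)–(-0.0805189, 0.0585, 0)  len=0.0615
  (v5,v6,v2) [++-] → (-0.0805189, 0.0585, 1.42662)–(-0.0190077, 0.0585, 1.46229)  len=0.0711
  (v6,v0,v7) [+--] → (-0.0805189, 0.0585, 0)–(-1.60099, 0.0585, 0)  len=1.5205
  (v6,v7,v2) [+--] → (-1.60099, 0.0585, 0)–(-0.0805189, 0.0585, 1.42662)  len=2.0850

Chained into 1 loop(s):
  loop 1: 10 segments, perimeter = 7.5521
Total perimeter = 7.552

loops=1 perimeter=7.552


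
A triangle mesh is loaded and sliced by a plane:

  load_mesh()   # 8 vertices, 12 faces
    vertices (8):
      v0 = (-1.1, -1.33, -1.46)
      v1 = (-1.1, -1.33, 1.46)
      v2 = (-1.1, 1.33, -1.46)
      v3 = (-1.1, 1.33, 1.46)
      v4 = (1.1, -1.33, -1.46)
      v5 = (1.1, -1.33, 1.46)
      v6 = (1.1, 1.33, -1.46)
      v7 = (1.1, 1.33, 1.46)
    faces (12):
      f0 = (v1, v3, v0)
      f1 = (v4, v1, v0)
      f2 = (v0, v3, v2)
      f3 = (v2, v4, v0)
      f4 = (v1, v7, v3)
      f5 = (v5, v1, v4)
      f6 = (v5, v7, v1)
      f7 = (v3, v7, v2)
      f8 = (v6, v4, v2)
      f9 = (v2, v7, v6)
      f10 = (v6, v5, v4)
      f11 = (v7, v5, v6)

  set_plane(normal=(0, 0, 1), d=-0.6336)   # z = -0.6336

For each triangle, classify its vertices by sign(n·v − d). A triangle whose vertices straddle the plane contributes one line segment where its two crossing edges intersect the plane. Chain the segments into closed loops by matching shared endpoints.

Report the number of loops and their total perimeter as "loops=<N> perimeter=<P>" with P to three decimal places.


loops=1 perimeter=9.720

Straddling triangles (8 of 12):
  (v1,v3,v0) [++-] → (-1.1, -0.577184, -0.6336)–(-1.1, -1.33, -0.6336)  len=0.7528
  (v4,v1,v0) [-+-] → (0.47737, -1.33, -0.6336)–(-1.1, -1.33, -0.6336)  len=1.5774
  (v0,v3,v2) [-+-] → (-1.1, -0.577184, -0.6336)–(-1.1, 1.33, -0.6336)  len=1.9072
  (v5,v1,v4) [++-] → (0.47737, -1.33, -0.6336)–(1.1, -1.33, -0.6336)  len=0.6226
  (v3,v7,v2) [++-] → (-0.47737, 1.33, -0.6336)–(-1.1, 1.33, -0.6336)  len=0.6226
  (v2,v7,v6) [-+-] → (-0.47737, 1.33, -0.6336)–(1.1, 1.33, -0.6336)  len=1.5774
  (v6,v5,v4) [-+-] → (1.1, 0.577184, -0.6336)–(1.1, -1.33, -0.6336)  len=1.9072
  (v7,v5,v6) [++-] → (1.1, 0.577184, -0.6336)–(1.1, 1.33, -0.6336)  len=0.7528

Chained into 1 loop(s):
  loop 1: 8 segments, perimeter = 9.7200
Total perimeter = 9.720


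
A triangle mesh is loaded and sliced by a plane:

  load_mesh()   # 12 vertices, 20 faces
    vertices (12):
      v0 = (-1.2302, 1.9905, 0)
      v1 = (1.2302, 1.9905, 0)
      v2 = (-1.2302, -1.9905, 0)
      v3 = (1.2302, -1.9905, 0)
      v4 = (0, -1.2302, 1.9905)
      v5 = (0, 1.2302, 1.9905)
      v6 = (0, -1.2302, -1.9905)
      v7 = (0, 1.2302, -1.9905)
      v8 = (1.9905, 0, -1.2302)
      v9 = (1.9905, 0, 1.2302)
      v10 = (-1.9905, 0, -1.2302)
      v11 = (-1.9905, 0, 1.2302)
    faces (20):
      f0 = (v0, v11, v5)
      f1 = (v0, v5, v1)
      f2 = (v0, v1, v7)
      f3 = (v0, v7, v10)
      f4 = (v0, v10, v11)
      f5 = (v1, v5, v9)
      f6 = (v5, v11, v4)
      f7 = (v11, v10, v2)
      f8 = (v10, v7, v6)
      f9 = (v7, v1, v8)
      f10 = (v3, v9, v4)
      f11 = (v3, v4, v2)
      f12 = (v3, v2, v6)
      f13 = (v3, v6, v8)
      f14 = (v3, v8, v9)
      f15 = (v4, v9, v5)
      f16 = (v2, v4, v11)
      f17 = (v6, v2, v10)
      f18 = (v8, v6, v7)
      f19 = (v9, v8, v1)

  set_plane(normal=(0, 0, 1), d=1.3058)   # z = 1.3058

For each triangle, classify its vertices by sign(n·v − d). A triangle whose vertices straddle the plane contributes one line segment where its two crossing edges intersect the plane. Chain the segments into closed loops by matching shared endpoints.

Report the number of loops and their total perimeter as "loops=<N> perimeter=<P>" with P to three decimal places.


Straddling triangles (8 of 20):
  (v0,v11,v5) [--+] → (-1.79258, 0.122324, 1.3058)–(-0.423169, 1.49173, 1.3058)  len=1.9366
  (v0,v5,v1) [-+-] → (-0.423169, 1.49173, 1.3058)–(0.423169, 1.49173, 1.3058)  len=0.8463
  (v1,v5,v9) [-+-] → (0.423169, 1.49173, 1.3058)–(1.79258, 0.122324, 1.3058)  len=1.9366
  (v5,v11,v4) [+-+] → (-1.79258, 0.122324, 1.3058)–(-1.79258, -0.122324, 1.3058)  len=0.2446
  (v3,v9,v4) [--+] → (1.79258, -0.122324, 1.3058)–(0.423169, -1.49173, 1.3058)  len=1.9366
  (v3,v4,v2) [-+-] → (0.423169, -1.49173, 1.3058)–(-0.423169, -1.49173, 1.3058)  len=0.8463
  (v4,v9,v5) [+-+] → (1.79258, -0.122324, 1.3058)–(1.79258, 0.122324, 1.3058)  len=0.2446
  (v2,v4,v11) [-+-] → (-0.423169, -1.49173, 1.3058)–(-1.79258, -0.122324, 1.3058)  len=1.9366

Chained into 1 loop(s):
  loop 1: 8 segments, perimeter = 9.9285
Total perimeter = 9.929

loops=1 perimeter=9.929


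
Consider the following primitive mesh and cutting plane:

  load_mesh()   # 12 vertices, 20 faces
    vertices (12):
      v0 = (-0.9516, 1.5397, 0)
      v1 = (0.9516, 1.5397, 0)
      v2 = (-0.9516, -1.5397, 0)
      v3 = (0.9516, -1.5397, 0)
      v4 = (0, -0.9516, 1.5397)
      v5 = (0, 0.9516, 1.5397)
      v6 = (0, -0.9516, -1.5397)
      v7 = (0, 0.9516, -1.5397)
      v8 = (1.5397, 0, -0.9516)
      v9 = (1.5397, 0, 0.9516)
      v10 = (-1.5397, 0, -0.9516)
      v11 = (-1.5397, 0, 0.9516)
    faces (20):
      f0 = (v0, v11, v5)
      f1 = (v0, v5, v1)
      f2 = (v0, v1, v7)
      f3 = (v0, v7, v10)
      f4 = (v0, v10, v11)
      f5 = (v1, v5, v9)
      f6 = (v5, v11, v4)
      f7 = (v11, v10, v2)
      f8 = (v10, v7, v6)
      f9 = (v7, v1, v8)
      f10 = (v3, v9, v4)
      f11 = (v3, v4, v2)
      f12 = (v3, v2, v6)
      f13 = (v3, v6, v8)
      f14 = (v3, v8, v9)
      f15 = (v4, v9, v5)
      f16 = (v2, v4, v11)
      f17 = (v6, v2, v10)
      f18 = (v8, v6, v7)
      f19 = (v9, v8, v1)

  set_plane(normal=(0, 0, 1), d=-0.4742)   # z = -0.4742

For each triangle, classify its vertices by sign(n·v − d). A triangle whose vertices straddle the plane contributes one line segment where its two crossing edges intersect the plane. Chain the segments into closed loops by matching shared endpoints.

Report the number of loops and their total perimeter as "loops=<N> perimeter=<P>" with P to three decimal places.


loops=1 perimeter=9.257

Straddling triangles (10 of 20):
  (v0,v1,v7) [++-] → (0.658524, 1.35858, -0.4742)–(-0.658524, 1.35858, -0.4742)  len=1.3170
  (v0,v7,v10) [+--] → (-0.658524, 1.35858, -0.4742)–(-1.24466, 0.772439, -0.4742)  len=0.8289
  (v0,v10,v11) [+-+] → (-1.24466, 0.772439, -0.4742)–(-1.5397, 0, -0.4742)  len=0.8269
  (v11,v10,v2) [+-+] → (-1.5397, 0, -0.4742)–(-1.24466, -0.772439, -0.4742)  len=0.8269
  (v7,v1,v8) [-+-] → (0.658524, 1.35858, -0.4742)–(1.24466, 0.772439, -0.4742)  len=0.8289
  (v3,v2,v6) [++-] → (-0.658524, -1.35858, -0.4742)–(0.658524, -1.35858, -0.4742)  len=1.3170
  (v3,v6,v8) [+--] → (0.658524, -1.35858, -0.4742)–(1.24466, -0.772439, -0.4742)  len=0.8289
  (v3,v8,v9) [+-+] → (1.24466, -0.772439, -0.4742)–(1.5397, 0, -0.4742)  len=0.8269
  (v6,v2,v10) [-+-] → (-0.658524, -1.35858, -0.4742)–(-1.24466, -0.772439, -0.4742)  len=0.8289
  (v9,v8,v1) [+-+] → (1.5397, 0, -0.4742)–(1.24466, 0.772439, -0.4742)  len=0.8269

Chained into 1 loop(s):
  loop 1: 10 segments, perimeter = 9.2573
Total perimeter = 9.257


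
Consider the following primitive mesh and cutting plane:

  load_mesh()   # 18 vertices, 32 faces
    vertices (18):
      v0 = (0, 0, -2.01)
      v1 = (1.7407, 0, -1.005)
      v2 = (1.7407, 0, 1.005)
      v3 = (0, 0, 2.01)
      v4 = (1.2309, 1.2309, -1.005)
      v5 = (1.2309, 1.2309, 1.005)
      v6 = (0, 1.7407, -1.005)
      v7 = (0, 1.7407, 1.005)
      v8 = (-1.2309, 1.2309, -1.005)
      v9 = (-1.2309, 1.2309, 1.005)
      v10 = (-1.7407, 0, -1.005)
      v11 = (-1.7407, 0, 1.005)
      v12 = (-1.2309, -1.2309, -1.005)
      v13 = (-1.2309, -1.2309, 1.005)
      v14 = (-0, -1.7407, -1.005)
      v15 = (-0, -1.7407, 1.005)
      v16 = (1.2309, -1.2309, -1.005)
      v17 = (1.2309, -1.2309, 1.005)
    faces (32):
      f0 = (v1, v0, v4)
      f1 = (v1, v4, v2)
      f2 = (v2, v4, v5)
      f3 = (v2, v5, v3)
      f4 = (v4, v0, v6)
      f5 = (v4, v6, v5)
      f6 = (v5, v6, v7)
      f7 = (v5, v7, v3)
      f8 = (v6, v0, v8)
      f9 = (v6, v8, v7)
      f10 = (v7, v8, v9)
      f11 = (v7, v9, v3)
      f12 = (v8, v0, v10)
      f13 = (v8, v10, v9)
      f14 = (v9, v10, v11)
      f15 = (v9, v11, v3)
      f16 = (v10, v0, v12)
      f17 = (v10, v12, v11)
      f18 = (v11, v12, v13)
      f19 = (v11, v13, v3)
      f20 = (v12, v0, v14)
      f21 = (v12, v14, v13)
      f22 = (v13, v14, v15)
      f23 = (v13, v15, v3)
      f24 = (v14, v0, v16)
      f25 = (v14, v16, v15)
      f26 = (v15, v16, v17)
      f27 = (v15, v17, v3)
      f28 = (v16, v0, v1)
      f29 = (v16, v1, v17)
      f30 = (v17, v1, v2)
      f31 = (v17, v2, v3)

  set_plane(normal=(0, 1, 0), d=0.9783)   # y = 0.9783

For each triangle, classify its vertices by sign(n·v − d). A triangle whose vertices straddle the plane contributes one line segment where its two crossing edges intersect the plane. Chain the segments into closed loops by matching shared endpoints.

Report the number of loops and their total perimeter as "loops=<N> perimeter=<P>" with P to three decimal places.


loops=1 perimeter=9.693

Straddling triangles (12 of 32):
  (v1,v0,v4) [--+] → (0.9783, 0.9783, -1.21124)–(1.33552, 0.9783, -1.005)  len=0.4125
  (v1,v4,v2) [-+-] → (1.33552, 0.9783, -1.005)–(1.33552, 0.9783, -0.592516)  len=0.4125
  (v2,v4,v5) [-++] → (1.33552, 0.9783, -0.592516)–(1.33552, 0.9783, 1.005)  len=1.5975
  (v2,v5,v3) [-+-] → (1.33552, 0.9783, 1.005)–(0.9783, 0.9783, 1.21124)  len=0.4125
  (v4,v0,v6) [+-+] → (0.9783, 0.9783, -1.21124)–(0, 0.9783, -1.44517)  len=1.0059
  (v5,v7,v3) [++-] → (0, 0.9783, 1.44517)–(0.9783, 0.9783, 1.21124)  len=1.0059
  (v6,v0,v8) [+-+] → (0, 0.9783, -1.44517)–(-0.9783, 0.9783, -1.21124)  len=1.0059
  (v7,v9,v3) [++-] → (-0.9783, 0.9783, 1.21124)–(0, 0.9783, 1.44517)  len=1.0059
  (v8,v0,v10) [+--] → (-0.9783, 0.9783, -1.21124)–(-1.33552, 0.9783, -1.005)  len=0.4125
  (v8,v10,v9) [+-+] → (-1.33552, 0.9783, -1.005)–(-1.33552, 0.9783, 0.592516)  len=1.5975
  (v9,v10,v11) [+--] → (-1.33552, 0.9783, 0.592516)–(-1.33552, 0.9783, 1.005)  len=0.4125
  (v9,v11,v3) [+--] → (-1.33552, 0.9783, 1.005)–(-0.9783, 0.9783, 1.21124)  len=0.4125

Chained into 1 loop(s):
  loop 1: 12 segments, perimeter = 9.6934
Total perimeter = 9.693


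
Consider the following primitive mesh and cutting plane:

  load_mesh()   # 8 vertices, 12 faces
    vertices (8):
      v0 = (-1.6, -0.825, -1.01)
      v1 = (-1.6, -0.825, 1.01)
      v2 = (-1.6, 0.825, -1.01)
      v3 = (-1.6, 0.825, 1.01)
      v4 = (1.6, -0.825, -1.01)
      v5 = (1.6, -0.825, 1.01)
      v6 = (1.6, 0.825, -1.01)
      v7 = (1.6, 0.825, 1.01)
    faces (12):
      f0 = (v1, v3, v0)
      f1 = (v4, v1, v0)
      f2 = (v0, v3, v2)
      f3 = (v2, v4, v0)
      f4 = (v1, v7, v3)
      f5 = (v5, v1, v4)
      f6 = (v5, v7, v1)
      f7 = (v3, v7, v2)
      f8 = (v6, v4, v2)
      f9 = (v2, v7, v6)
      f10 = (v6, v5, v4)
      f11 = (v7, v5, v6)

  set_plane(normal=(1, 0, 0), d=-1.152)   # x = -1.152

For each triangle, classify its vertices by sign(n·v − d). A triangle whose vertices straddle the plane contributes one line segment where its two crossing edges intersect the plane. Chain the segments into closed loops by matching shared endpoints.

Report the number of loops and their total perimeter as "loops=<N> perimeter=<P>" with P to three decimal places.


Straddling triangles (8 of 12):
  (v4,v1,v0) [+--] → (-1.152, -0.825, 0.7272)–(-1.152, -0.825, -1.01)  len=1.7372
  (v2,v4,v0) [-+-] → (-1.152, 0.594, -1.01)–(-1.152, -0.825, -1.01)  len=1.4190
  (v1,v7,v3) [-+-] → (-1.152, -0.594, 1.01)–(-1.152, 0.825, 1.01)  len=1.4190
  (v5,v1,v4) [+-+] → (-1.152, -0.825, 1.01)–(-1.152, -0.825, 0.7272)  len=0.2828
  (v5,v7,v1) [++-] → (-1.152, -0.594, 1.01)–(-1.152, -0.825, 1.01)  len=0.2310
  (v3,v7,v2) [-+-] → (-1.152, 0.825, 1.01)–(-1.152, 0.825, -0.7272)  len=1.7372
  (v6,v4,v2) [++-] → (-1.152, 0.594, -1.01)–(-1.152, 0.825, -1.01)  len=0.2310
  (v2,v7,v6) [-++] → (-1.152, 0.825, -0.7272)–(-1.152, 0.825, -1.01)  len=0.2828

Chained into 1 loop(s):
  loop 1: 8 segments, perimeter = 7.3400
Total perimeter = 7.340

loops=1 perimeter=7.340


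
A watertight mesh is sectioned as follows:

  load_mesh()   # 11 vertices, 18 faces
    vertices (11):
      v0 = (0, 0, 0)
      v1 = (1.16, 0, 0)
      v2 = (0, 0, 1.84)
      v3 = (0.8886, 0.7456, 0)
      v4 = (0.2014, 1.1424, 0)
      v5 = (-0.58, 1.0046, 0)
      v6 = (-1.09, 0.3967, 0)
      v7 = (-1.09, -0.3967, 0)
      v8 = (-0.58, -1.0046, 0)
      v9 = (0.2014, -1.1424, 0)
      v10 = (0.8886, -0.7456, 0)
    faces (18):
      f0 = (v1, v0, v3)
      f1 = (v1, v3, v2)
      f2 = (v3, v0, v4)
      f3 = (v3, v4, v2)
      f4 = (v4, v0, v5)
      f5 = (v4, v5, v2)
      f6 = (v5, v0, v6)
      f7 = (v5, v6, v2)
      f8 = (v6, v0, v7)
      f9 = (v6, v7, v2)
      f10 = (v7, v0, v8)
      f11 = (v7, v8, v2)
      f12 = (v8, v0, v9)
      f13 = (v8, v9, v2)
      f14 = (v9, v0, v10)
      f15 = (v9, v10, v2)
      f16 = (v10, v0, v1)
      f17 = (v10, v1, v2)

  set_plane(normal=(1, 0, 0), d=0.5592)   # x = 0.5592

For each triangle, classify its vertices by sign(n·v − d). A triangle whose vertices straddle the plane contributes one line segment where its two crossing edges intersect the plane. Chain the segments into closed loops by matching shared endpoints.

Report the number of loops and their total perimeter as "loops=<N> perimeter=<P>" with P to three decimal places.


Straddling triangles (8 of 18):
  (v1,v0,v3) [+-+] → (0.5592, 0, 0)–(0.5592, 0.469209, 0)  len=0.4692
  (v1,v3,v2) [++-] → (0.5592, 0.469209, 0.68208)–(0.5592, 0, 0.952993)  len=0.5418
  (v3,v0,v4) [+--] → (0.5592, 0.469209, 0)–(0.5592, 0.935801, 0)  len=0.4666
  (v3,v4,v2) [+--] → (0.5592, 0.935801, 0)–(0.5592, 0.469209, 0.68208)  len=0.8264
  (v9,v0,v10) [--+] → (0.5592, -0.469209, 0)–(0.5592, -0.935801, 0)  len=0.4666
  (v9,v10,v2) [-+-] → (0.5592, -0.935801, 0)–(0.5592, -0.469209, 0.68208)  len=0.8264
  (v10,v0,v1) [+-+] → (0.5592, -0.469209, 0)–(0.5592, 0, 0)  len=0.4692
  (v10,v1,v2) [++-] → (0.5592, 0, 0.952993)–(0.5592, -0.469209, 0.68208)  len=0.5418

Chained into 1 loop(s):
  loop 1: 8 segments, perimeter = 4.6080
Total perimeter = 4.608

loops=1 perimeter=4.608


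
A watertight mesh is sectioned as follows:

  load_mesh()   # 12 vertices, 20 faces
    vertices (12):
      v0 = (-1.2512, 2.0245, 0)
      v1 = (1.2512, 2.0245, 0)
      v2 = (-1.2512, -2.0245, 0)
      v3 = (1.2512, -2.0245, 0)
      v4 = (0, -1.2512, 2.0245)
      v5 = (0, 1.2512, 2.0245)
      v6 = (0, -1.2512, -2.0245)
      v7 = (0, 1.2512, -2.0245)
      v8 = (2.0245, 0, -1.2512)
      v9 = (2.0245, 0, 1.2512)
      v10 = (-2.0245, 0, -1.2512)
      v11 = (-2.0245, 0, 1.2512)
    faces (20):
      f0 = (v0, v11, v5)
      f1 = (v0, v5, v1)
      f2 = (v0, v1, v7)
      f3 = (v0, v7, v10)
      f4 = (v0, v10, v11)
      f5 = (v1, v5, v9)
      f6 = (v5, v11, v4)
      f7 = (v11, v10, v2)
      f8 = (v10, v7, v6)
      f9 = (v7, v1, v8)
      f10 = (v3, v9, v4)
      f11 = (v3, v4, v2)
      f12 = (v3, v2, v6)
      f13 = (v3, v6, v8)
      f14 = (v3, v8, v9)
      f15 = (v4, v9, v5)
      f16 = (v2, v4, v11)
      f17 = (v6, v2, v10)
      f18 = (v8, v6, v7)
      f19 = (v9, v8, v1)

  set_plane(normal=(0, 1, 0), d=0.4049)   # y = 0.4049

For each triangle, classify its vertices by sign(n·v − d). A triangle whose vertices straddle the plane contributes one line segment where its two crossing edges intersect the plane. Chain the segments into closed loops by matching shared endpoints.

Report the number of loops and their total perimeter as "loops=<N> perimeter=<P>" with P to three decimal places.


Straddling triangles (10 of 20):
  (v0,v11,v5) [+-+] → (-1.86984, 0.4049, 1.00096)–(-1.36935, 0.4049, 1.50145)  len=0.7078
  (v0,v7,v10) [++-] → (-1.36935, 0.4049, -1.50145)–(-1.86984, 0.4049, -1.00096)  len=0.7078
  (v0,v10,v11) [+--] → (-1.86984, 0.4049, -1.00096)–(-1.86984, 0.4049, 1.00096)  len=2.0019
  (v1,v5,v9) [++-] → (1.36935, 0.4049, 1.50145)–(1.86984, 0.4049, 1.00096)  len=0.7078
  (v5,v11,v4) [+--] → (-1.36935, 0.4049, 1.50145)–(0, 0.4049, 2.0245)  len=1.4658
  (v10,v7,v6) [-+-] → (-1.36935, 0.4049, -1.50145)–(0, 0.4049, -2.0245)  len=1.4658
  (v7,v1,v8) [++-] → (1.86984, 0.4049, -1.00096)–(1.36935, 0.4049, -1.50145)  len=0.7078
  (v4,v9,v5) [--+] → (1.36935, 0.4049, 1.50145)–(0, 0.4049, 2.0245)  len=1.4658
  (v8,v6,v7) [--+] → (0, 0.4049, -2.0245)–(1.36935, 0.4049, -1.50145)  len=1.4658
  (v9,v8,v1) [--+] → (1.86984, 0.4049, -1.00096)–(1.86984, 0.4049, 1.00096)  len=2.0019

Chained into 1 loop(s):
  loop 1: 10 segments, perimeter = 12.6984
Total perimeter = 12.698

loops=1 perimeter=12.698


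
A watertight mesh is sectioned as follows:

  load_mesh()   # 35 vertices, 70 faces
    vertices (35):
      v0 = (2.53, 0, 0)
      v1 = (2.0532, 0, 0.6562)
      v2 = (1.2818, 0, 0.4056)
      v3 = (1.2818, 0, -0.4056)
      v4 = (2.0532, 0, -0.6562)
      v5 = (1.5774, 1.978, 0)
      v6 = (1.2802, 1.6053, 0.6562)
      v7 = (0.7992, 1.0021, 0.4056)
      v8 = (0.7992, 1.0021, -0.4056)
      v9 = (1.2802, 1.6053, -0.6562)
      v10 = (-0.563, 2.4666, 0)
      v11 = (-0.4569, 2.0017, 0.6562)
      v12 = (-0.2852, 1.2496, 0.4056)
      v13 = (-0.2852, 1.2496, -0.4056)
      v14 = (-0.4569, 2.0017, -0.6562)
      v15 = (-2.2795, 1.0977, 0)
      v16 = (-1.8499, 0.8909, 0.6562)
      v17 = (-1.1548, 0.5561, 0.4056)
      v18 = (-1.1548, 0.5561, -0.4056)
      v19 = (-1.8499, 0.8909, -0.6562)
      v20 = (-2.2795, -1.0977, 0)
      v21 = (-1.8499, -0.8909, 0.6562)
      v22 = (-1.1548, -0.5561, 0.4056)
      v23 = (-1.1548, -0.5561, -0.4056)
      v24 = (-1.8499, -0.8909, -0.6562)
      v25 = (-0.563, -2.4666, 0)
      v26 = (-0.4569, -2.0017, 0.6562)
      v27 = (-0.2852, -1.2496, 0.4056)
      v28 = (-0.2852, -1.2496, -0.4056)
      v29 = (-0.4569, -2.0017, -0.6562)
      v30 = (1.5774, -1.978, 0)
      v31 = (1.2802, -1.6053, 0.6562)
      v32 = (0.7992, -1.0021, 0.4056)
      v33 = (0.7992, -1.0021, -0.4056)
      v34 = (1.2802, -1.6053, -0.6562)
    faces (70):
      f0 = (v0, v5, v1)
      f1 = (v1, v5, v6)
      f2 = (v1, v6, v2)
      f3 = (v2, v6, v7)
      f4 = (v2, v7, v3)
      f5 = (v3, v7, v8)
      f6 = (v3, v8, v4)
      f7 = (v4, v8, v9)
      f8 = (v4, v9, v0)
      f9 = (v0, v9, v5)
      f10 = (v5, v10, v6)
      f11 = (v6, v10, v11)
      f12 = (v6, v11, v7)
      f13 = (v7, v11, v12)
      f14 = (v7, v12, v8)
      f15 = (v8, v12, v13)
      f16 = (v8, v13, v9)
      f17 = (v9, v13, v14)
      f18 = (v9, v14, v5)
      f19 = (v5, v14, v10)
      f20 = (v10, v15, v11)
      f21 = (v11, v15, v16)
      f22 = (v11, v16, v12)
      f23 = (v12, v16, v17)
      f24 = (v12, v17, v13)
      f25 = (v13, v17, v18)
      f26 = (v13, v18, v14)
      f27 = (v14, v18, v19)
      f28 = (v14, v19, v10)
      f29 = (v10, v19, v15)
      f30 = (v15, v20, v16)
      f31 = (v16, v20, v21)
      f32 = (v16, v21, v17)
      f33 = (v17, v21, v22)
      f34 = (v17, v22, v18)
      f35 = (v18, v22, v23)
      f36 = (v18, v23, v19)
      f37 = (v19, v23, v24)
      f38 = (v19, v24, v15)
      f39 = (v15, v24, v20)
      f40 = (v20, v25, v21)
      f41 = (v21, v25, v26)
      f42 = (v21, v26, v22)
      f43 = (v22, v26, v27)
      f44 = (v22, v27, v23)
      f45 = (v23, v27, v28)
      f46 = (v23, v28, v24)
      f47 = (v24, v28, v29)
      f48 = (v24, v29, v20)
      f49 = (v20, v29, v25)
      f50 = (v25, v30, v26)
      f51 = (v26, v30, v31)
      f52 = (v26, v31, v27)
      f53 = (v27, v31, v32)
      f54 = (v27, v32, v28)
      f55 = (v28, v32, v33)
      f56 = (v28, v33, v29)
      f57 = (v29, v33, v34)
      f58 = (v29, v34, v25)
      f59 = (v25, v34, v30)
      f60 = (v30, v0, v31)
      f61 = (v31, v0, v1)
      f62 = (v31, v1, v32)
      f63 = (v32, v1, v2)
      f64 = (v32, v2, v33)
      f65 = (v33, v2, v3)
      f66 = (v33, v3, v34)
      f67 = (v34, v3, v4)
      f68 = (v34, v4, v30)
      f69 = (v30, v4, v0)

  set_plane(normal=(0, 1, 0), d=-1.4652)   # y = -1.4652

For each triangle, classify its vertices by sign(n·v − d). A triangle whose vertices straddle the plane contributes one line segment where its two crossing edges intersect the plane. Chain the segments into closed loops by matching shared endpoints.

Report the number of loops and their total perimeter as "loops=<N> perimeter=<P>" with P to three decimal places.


Straddling triangles (18 of 70):
  (v20,v25,v21) [+-+] → (-1.81868, -1.4652, 0)–(-1.38086, -1.4652, 0.417033)  len=0.6047
  (v21,v25,v26) [+--] → (-1.38086, -1.4652, 0.417033)–(-1.1297, -1.4652, 0.6562)  len=0.3468
  (v21,v26,v22) [+-+] → (-1.1297, -1.4652, 0.6562)–(-0.715909, -1.4652, 0.563196)  len=0.4241
  (v22,v26,v27) [+-+] → (-0.715909, -1.4652, 0.563196)–(-0.33442, -1.4652, 0.477438)  len=0.3910
  (v24,v28,v29) [++-] → (-0.33442, -1.4652, -0.477438)–(-1.1297, -1.4652, -0.6562)  len=0.8151
  (v24,v29,v20) [+-+] → (-1.1297, -1.4652, -0.6562)–(-1.53856, -1.4652, -0.266763)  len=0.5647
  (v20,v29,v25) [+--] → (-1.53856, -1.4652, -0.266763)–(-1.81868, -1.4652, 0)  len=0.3868
  (v26,v31,v27) [--+] → (0.663634, -1.4652, 0.557496)–(-0.33442, -1.4652, 0.477438)  len=1.0013
  (v27,v31,v32) [+-+] → (0.663634, -1.4652, 0.557496)–(1.16848, -1.4652, 0.597995)  len=0.5065
  (v28,v33,v29) [++-] → (0.217267, -1.4652, -0.521699)–(-0.33442, -1.4652, -0.477438)  len=0.5535
  (v29,v33,v34) [-+-] → (0.217267, -1.4652, -0.521699)–(1.16848, -1.4652, -0.597995)  len=0.9543
  (v30,v0,v31) [-+-] → (1.82436, -1.4652, 0)–(1.38927, -1.4652, 0.598931)  len=0.7403
  (v31,v0,v1) [-++] → (1.38927, -1.4652, 0.598931)–(1.34766, -1.4652, 0.6562)  len=0.0708
  (v31,v1,v32) [-++] → (1.34766, -1.4652, 0.6562)–(1.16848, -1.4652, 0.597995)  len=0.1884
  (v33,v3,v34) [++-] → (1.28034, -1.4652, -0.634329)–(1.16848, -1.4652, -0.597995)  len=0.1176
  (v34,v3,v4) [-++] → (1.28034, -1.4652, -0.634329)–(1.34766, -1.4652, -0.6562)  len=0.0708
  (v34,v4,v30) [-+-] → (1.34766, -1.4652, -0.6562)–(1.70075, -1.4652, -0.170121)  len=0.6008
  (v30,v4,v0) [-++] → (1.70075, -1.4652, -0.170121)–(1.82436, -1.4652, 0)  len=0.2103

Chained into 1 loop(s):
  loop 1: 18 segments, perimeter = 8.5476
Total perimeter = 8.548

loops=1 perimeter=8.548


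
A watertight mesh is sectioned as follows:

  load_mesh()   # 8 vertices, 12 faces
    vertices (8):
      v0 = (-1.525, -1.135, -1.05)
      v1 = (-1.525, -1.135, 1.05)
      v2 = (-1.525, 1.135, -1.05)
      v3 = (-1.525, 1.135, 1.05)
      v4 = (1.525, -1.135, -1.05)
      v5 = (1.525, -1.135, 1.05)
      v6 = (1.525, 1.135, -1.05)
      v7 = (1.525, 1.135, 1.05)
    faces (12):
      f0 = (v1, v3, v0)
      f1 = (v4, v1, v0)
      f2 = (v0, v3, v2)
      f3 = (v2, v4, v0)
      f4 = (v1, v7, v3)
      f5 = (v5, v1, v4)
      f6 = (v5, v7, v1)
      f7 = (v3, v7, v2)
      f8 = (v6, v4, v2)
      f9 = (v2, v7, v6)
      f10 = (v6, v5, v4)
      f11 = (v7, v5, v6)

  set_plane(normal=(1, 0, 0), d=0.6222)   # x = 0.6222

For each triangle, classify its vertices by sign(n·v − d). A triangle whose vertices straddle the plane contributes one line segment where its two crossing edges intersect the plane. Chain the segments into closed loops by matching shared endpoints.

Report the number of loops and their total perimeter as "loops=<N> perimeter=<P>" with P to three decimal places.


Straddling triangles (8 of 12):
  (v4,v1,v0) [+--] → (0.6222, -1.135, -0.4284)–(0.6222, -1.135, -1.05)  len=0.6216
  (v2,v4,v0) [-+-] → (0.6222, -0.46308, -1.05)–(0.6222, -1.135, -1.05)  len=0.6719
  (v1,v7,v3) [-+-] → (0.6222, 0.46308, 1.05)–(0.6222, 1.135, 1.05)  len=0.6719
  (v5,v1,v4) [+-+] → (0.6222, -1.135, 1.05)–(0.6222, -1.135, -0.4284)  len=1.4784
  (v5,v7,v1) [++-] → (0.6222, 0.46308, 1.05)–(0.6222, -1.135, 1.05)  len=1.5981
  (v3,v7,v2) [-+-] → (0.6222, 1.135, 1.05)–(0.6222, 1.135, 0.4284)  len=0.6216
  (v6,v4,v2) [++-] → (0.6222, -0.46308, -1.05)–(0.6222, 1.135, -1.05)  len=1.5981
  (v2,v7,v6) [-++] → (0.6222, 1.135, 0.4284)–(0.6222, 1.135, -1.05)  len=1.4784

Chained into 1 loop(s):
  loop 1: 8 segments, perimeter = 8.7400
Total perimeter = 8.740

loops=1 perimeter=8.740


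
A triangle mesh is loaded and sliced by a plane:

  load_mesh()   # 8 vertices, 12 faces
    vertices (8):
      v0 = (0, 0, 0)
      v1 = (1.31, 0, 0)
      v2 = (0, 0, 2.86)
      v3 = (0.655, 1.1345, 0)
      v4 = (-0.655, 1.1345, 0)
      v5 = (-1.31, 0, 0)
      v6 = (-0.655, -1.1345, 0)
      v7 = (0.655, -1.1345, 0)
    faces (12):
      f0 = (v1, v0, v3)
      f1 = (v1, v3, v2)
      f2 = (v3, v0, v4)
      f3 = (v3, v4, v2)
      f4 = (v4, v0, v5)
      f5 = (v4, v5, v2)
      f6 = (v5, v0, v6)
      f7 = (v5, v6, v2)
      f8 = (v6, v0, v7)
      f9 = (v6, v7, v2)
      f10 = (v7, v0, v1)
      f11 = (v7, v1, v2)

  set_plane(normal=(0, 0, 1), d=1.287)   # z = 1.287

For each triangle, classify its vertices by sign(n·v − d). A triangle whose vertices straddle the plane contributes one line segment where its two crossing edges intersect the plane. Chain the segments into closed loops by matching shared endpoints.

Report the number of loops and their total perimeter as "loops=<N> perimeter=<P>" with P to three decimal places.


loops=1 perimeter=4.323

Straddling triangles (6 of 12):
  (v1,v3,v2) [--+] → (0.36025, 0.623975, 1.287)–(0.7205, 0, 1.287)  len=0.7205
  (v3,v4,v2) [--+] → (-0.36025, 0.623975, 1.287)–(0.36025, 0.623975, 1.287)  len=0.7205
  (v4,v5,v2) [--+] → (-0.7205, 0, 1.287)–(-0.36025, 0.623975, 1.287)  len=0.7205
  (v5,v6,v2) [--+] → (-0.36025, -0.623975, 1.287)–(-0.7205, 0, 1.287)  len=0.7205
  (v6,v7,v2) [--+] → (0.36025, -0.623975, 1.287)–(-0.36025, -0.623975, 1.287)  len=0.7205
  (v7,v1,v2) [--+] → (0.7205, 0, 1.287)–(0.36025, -0.623975, 1.287)  len=0.7205

Chained into 1 loop(s):
  loop 1: 6 segments, perimeter = 4.3230
Total perimeter = 4.323


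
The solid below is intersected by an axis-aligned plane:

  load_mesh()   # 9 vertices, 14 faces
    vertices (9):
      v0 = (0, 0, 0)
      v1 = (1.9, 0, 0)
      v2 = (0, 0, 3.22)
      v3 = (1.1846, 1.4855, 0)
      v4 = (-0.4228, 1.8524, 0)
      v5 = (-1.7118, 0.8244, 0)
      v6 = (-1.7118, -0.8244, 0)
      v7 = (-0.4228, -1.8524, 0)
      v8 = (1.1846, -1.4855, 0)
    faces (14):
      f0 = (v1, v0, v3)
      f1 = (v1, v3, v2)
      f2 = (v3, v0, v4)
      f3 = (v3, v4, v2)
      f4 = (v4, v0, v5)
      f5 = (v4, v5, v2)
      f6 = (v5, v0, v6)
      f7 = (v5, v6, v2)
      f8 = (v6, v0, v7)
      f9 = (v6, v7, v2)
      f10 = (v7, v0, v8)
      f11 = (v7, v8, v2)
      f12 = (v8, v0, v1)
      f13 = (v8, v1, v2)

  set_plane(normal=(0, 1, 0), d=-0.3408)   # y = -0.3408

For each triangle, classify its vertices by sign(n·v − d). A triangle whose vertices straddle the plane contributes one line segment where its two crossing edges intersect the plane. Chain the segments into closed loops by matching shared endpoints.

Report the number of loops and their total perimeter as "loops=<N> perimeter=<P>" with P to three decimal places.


Straddling triangles (8 of 14):
  (v5,v0,v6) [++-] → (-0.707644, -0.3408, 0)–(-1.7118, -0.3408, 0)  len=1.0042
  (v5,v6,v2) [+-+] → (-1.7118, -0.3408, 0)–(-0.707644, -0.3408, 1.88888)  len=2.1392
  (v6,v0,v7) [-+-] → (-0.707644, -0.3408, 0)–(-0.0777857, -0.3408, 0)  len=0.6299
  (v6,v7,v2) [--+] → (-0.0777857, -0.3408, 2.62759)–(-0.707644, -0.3408, 1.88888)  len=0.9708
  (v7,v0,v8) [-+-] → (-0.0777857, -0.3408, 0)–(0.271768, -0.3408, 0)  len=0.3496
  (v7,v8,v2) [--+] → (0.271768, -0.3408, 2.48127)–(-0.0777857, -0.3408, 2.62759)  len=0.3789
  (v8,v0,v1) [-++] → (0.271768, -0.3408, 0)–(1.73587, -0.3408, 0)  len=1.4641
  (v8,v1,v2) [-++] → (1.73587, -0.3408, 0)–(0.271768, -0.3408, 2.48127)  len=2.8810

Chained into 1 loop(s):
  loop 1: 8 segments, perimeter = 9.8176
Total perimeter = 9.818

loops=1 perimeter=9.818


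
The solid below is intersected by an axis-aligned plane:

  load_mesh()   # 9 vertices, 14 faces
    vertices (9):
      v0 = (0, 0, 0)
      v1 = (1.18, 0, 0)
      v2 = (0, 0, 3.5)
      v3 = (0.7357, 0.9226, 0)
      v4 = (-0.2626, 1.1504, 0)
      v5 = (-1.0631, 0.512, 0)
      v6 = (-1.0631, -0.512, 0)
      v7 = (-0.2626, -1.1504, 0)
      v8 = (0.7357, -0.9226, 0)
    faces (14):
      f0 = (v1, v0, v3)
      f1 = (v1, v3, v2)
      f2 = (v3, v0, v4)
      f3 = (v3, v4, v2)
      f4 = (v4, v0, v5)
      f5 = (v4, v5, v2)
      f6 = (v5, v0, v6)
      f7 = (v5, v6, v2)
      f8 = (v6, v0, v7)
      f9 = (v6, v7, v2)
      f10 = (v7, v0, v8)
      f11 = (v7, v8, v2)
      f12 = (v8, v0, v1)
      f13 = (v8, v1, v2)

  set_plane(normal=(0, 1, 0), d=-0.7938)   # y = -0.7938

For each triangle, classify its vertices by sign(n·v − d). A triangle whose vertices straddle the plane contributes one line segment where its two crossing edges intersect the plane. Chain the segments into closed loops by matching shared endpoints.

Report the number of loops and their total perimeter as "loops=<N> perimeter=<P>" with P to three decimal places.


loops=1 perimeter=4.239

Straddling triangles (6 of 14):
  (v6,v0,v7) [++-] → (-0.181199, -0.7938, 0)–(-0.709746, -0.7938, 0)  len=0.5285
  (v6,v7,v2) [+-+] → (-0.709746, -0.7938, 0)–(-0.181199, -0.7938, 1.08493)  len=1.2068
  (v7,v0,v8) [-+-] → (-0.181199, -0.7938, 0)–(0.632992, -0.7938, 0)  len=0.8142
  (v7,v8,v2) [--+] → (0.632992, -0.7938, 0.488619)–(-0.181199, -0.7938, 1.08493)  len=1.0092
  (v8,v0,v1) [-++] → (0.632992, -0.7938, 0)–(0.797727, -0.7938, 0)  len=0.1647
  (v8,v1,v2) [-++] → (0.797727, -0.7938, 0)–(0.632992, -0.7938, 0.488619)  len=0.5156

Chained into 1 loop(s):
  loop 1: 6 segments, perimeter = 4.2391
Total perimeter = 4.239


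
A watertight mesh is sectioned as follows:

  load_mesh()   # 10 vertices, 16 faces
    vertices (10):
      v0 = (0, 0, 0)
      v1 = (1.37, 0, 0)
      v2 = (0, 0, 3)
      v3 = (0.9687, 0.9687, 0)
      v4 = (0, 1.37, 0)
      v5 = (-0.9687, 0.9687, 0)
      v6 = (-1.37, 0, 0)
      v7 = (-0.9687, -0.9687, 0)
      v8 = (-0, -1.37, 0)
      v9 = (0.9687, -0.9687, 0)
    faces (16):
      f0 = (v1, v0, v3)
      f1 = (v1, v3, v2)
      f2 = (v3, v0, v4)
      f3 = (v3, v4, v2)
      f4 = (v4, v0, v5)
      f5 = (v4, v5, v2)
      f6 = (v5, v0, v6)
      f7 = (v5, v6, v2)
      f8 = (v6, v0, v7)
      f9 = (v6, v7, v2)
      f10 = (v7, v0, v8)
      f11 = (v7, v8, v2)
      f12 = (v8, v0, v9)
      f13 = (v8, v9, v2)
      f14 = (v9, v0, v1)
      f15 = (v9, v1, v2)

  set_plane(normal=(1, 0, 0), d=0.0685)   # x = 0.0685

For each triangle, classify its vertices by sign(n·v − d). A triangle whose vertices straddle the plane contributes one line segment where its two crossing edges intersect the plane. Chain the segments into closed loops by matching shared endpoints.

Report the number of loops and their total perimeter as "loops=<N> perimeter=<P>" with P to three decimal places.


loops=1 perimeter=8.998

Straddling triangles (8 of 16):
  (v1,v0,v3) [+-+] → (0.0685, 0, 0)–(0.0685, 0.0685, 0)  len=0.0685
  (v1,v3,v2) [++-] → (0.0685, 0.0685, 2.78786)–(0.0685, 0, 2.85)  len=0.0925
  (v3,v0,v4) [+--] → (0.0685, 0.0685, 0)–(0.0685, 1.34162, 0)  len=1.2731
  (v3,v4,v2) [+--] → (0.0685, 1.34162, 0)–(0.0685, 0.0685, 2.78786)  len=3.0648
  (v8,v0,v9) [--+] → (0.0685, -0.0685, 0)–(0.0685, -1.34162, 0)  len=1.2731
  (v8,v9,v2) [-+-] → (0.0685, -1.34162, 0)–(0.0685, -0.0685, 2.78786)  len=3.0648
  (v9,v0,v1) [+-+] → (0.0685, -0.0685, 0)–(0.0685, 0, 0)  len=0.0685
  (v9,v1,v2) [++-] → (0.0685, 0, 2.85)–(0.0685, -0.0685, 2.78786)  len=0.0925

Chained into 1 loop(s):
  loop 1: 8 segments, perimeter = 8.9978
Total perimeter = 8.998


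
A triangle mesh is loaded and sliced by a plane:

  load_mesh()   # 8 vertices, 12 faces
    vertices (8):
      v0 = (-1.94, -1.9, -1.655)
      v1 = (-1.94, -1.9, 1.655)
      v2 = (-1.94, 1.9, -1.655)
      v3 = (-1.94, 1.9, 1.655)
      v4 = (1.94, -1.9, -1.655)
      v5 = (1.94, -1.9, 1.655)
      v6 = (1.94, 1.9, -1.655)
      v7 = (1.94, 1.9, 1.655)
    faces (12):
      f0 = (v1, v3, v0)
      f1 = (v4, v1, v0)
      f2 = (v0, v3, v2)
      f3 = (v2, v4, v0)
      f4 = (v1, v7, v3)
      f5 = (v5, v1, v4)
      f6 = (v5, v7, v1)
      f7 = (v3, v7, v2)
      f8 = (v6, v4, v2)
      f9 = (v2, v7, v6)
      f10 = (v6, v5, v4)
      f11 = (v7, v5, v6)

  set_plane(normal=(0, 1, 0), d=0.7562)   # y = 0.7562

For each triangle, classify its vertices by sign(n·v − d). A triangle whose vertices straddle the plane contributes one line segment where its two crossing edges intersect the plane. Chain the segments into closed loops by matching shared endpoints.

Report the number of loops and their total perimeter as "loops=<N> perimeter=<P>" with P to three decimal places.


Straddling triangles (8 of 12):
  (v1,v3,v0) [-+-] → (-1.94, 0.7562, 1.655)–(-1.94, 0.7562, 0.65869)  len=0.9963
  (v0,v3,v2) [-++] → (-1.94, 0.7562, 0.65869)–(-1.94, 0.7562, -1.655)  len=2.3137
  (v2,v4,v0) [+--] → (-0.77212, 0.7562, -1.655)–(-1.94, 0.7562, -1.655)  len=1.1679
  (v1,v7,v3) [-++] → (0.77212, 0.7562, 1.655)–(-1.94, 0.7562, 1.655)  len=2.7121
  (v5,v7,v1) [-+-] → (1.94, 0.7562, 1.655)–(0.77212, 0.7562, 1.655)  len=1.1679
  (v6,v4,v2) [+-+] → (1.94, 0.7562, -1.655)–(-0.77212, 0.7562, -1.655)  len=2.7121
  (v6,v5,v4) [+--] → (1.94, 0.7562, -0.65869)–(1.94, 0.7562, -1.655)  len=0.9963
  (v7,v5,v6) [+-+] → (1.94, 0.7562, 1.655)–(1.94, 0.7562, -0.65869)  len=2.3137

Chained into 1 loop(s):
  loop 1: 8 segments, perimeter = 14.3800
Total perimeter = 14.380

loops=1 perimeter=14.380


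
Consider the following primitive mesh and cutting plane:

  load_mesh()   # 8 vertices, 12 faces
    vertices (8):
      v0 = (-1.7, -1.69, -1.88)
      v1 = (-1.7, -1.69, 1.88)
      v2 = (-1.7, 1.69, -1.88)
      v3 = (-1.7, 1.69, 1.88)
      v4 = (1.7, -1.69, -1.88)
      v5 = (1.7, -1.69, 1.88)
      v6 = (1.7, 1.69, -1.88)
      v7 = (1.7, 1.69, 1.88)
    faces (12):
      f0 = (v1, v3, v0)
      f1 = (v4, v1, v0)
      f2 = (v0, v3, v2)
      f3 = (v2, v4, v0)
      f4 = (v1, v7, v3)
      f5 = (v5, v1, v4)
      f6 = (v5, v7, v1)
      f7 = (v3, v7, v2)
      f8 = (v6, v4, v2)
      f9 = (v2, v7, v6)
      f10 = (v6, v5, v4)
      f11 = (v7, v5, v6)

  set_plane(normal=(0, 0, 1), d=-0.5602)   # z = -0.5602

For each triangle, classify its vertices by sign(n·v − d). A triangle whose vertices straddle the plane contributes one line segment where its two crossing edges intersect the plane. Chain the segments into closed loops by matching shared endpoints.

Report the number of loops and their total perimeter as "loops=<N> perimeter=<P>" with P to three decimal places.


Straddling triangles (8 of 12):
  (v1,v3,v0) [++-] → (-1.7, -0.503584, -0.5602)–(-1.7, -1.69, -0.5602)  len=1.1864
  (v4,v1,v0) [-+-] → (0.506564, -1.69, -0.5602)–(-1.7, -1.69, -0.5602)  len=2.2066
  (v0,v3,v2) [-+-] → (-1.7, -0.503584, -0.5602)–(-1.7, 1.69, -0.5602)  len=2.1936
  (v5,v1,v4) [++-] → (0.506564, -1.69, -0.5602)–(1.7, -1.69, -0.5602)  len=1.1934
  (v3,v7,v2) [++-] → (-0.506564, 1.69, -0.5602)–(-1.7, 1.69, -0.5602)  len=1.1934
  (v2,v7,v6) [-+-] → (-0.506564, 1.69, -0.5602)–(1.7, 1.69, -0.5602)  len=2.2066
  (v6,v5,v4) [-+-] → (1.7, 0.503584, -0.5602)–(1.7, -1.69, -0.5602)  len=2.1936
  (v7,v5,v6) [++-] → (1.7, 0.503584, -0.5602)–(1.7, 1.69, -0.5602)  len=1.1864

Chained into 1 loop(s):
  loop 1: 8 segments, perimeter = 13.5600
Total perimeter = 13.560

loops=1 perimeter=13.560
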